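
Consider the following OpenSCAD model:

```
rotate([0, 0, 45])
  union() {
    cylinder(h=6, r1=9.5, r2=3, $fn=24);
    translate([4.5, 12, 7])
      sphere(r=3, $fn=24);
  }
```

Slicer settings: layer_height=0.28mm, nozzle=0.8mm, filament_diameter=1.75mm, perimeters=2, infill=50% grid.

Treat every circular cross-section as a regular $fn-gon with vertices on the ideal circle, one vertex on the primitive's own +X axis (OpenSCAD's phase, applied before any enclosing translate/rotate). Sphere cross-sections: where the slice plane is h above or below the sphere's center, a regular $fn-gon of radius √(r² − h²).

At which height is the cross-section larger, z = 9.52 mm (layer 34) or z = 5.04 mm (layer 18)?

layer 18 (z = 5.04 mm)

Layer 34 (z = 9.52): the cone is absent (z outside [0, 6]); the r=3 sphere at (4.5, 12) contributes a regular 24-gon of circumradius √(3²−2.52²) = 1.628 (area = (24/2)·1.628²·sin(360°/24) = 8.23 mm²); Merging all regions: only the r=3 sphere at (4.5, 12) is present, so the union is just that shape — area = 8.23 mm²; (whole slice rotated 45° about Z — lengths, areas and connectivity unchanged). So its area = 8.23 mm². Layer 18 (z = 5.04): the cone: at t=0.840 of its height the radius interpolates to r₁+(r₂−r₁)t = 4.040, giving a regular 24-gon of that circumradius (area = (24/2)·4.040²·sin(360°/24) = 50.69 mm²); the r=3 sphere at (4.5, 12) contributes a regular 24-gon of circumradius √(3²−1.96²) = 2.271 (area = (24/2)·2.271²·sin(360°/24) = 16.02 mm²); Taking the union: the 2 present regions are separate (no shared area or edge), so areas and boundary lengths simply add and each stays a separate island — area = 66.71 mm²; (rotated 45° about Z; rotation is an isometry so areas/perimeters/island counts are preserved). So its area = 66.71 mm². Layer 18 is larger (66.71 vs 8.23 mm²).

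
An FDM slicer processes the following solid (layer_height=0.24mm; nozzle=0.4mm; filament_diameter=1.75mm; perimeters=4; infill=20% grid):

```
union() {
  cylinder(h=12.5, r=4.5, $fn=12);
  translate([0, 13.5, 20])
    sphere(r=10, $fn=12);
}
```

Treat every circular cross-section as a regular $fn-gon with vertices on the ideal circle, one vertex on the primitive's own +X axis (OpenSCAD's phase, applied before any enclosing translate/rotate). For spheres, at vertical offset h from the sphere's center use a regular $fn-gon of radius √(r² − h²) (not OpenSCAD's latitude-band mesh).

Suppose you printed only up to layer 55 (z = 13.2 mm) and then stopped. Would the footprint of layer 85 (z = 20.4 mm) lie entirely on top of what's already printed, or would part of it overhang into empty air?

part overhangs

Compare the two slices. At z = 13.2: the cylinder is not intersected at this z (z outside [0, 12.5]); the r=10 sphere at (0, 13.5) slices to a regular 12-gon of circumradius 7.332 (√(r²−h²) with h=6.8 from center) (area = (12/2)·7.332²·sin(360°/12) = 161.28 mm²); Merging all regions: only the r=10 sphere at (0, 13.5) is present, so the union is just that shape — area = 161.28 mm². At z = 20.4: the cylinder is not intersected at this z (z outside [0, 12.5]); the r=10 sphere at (0, 13.5) slices to a regular 12-gon of circumradius 9.992 (√(r²−h²) with h=0.4 from center) (area = (12/2)·9.992²·sin(360°/12) = 299.52 mm²); Taking the union: only the r=10 sphere at (0, 13.5) is present, so the union is just that shape — area = 299.52 mm². Checking containment: at z = 20.4 the cross-section extends beyond the z = 13.2 cross-section by about 138.24 mm².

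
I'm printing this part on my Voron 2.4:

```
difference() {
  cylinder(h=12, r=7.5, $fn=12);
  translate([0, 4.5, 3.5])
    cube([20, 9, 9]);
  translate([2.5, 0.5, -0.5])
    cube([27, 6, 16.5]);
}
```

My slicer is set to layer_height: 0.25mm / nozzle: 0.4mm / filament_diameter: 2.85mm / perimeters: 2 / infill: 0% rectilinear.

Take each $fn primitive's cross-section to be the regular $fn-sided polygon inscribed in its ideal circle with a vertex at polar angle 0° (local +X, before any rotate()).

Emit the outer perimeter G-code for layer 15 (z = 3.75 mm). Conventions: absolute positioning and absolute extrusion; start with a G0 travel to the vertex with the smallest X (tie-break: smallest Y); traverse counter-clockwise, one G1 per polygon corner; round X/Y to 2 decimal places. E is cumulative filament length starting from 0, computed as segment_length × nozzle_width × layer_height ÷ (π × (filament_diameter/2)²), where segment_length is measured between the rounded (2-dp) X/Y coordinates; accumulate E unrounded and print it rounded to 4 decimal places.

G0 X-7.50 Y0.00 Z3.75
G1 X-6.50 Y-3.75 E0.0608
G1 X-3.75 Y-6.50 E0.1218
G1 X0.00 Y-7.50 E0.1826
G1 X3.75 Y-6.50 E0.2435
G1 X6.50 Y-3.75 E0.3044
G1 X7.50 Y0.00 E0.3653
G1 X7.37 Y0.50 E0.3734
G1 X2.50 Y0.50 E0.4497
G1 X2.50 Y4.50 E0.5124
G1 X0.00 Y4.50 E0.5516
G1 X0.00 Y7.50 E0.5986
G1 X-3.75 Y6.50 E0.6595
G1 X-6.50 Y3.75 E0.7204
G1 X-7.50 Y0.00 E0.7813

At z = 3.75 mm: the cylinder: section is a regular 12-gon, circumradius r=7.5; the cube at (0, 4.5) (footprint 20×9) is included at this height; the cube at (2.5, 0.5) (footprint 27×6) is included at this height; Taking the first minus the rest: starting from the r=7.5 cylinder, the 20×9 cube at (0, 4.5) partially overlaps it — only the 11.36 mm² overlap (of its 180.00 mm²) is removed, clipping the outline; the 27×6 cube at (2.5, 0.5) partially overlaps it — only the 17.11 mm² overlap (of its 162.00 mm²) is removed, clipping the outline — 1 connected region. The outline is a single polygon with 14 vertices. Extrusion per mm of travel: 0.4 × 0.25 / (π × 1.425²) = 0.015675. Accumulating E over each segment gives final E = 0.7813.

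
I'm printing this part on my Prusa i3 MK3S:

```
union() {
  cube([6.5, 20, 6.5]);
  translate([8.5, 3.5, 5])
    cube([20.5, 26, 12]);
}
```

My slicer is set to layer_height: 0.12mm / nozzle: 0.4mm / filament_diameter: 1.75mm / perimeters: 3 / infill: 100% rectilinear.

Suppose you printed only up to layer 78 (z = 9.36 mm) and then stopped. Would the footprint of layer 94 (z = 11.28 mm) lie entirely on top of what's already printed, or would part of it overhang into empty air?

entirely on top

Compare the two slices. At z = 9.36: the cube is not intersected at this z (z outside [0, 6.5]); the cube at (8.5, 3.5) is present — its section is the full 20.5×26 rectangle (area 533.00 mm²); Combining (union): only the 20.5×26 cube at (8.5, 3.5) is present, so the union is just that shape — area = 533.00 mm². At z = 11.28: the cube does not reach this height (z outside [0, 6.5]); the cube at (8.5, 3.5) is present — its section is the full 20.5×26 rectangle (area 533.00 mm²); Merging all regions: only the 20.5×26 cube at (8.5, 3.5) is present, so the union is just that shape — area = 533.00 mm². Checking containment: the cross-section at z = 11.28 is a subset of the cross-section at z = 9.36.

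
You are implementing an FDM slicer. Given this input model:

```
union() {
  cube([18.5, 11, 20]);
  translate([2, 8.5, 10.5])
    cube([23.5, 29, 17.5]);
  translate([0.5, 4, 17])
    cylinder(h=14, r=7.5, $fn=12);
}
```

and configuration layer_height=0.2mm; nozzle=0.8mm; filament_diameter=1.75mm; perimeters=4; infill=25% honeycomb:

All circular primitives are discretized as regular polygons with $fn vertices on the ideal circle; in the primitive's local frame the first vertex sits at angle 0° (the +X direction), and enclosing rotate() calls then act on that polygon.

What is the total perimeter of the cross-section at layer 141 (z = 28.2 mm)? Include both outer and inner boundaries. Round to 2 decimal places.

46.59 mm

At z = 28.2 mm: the cube is not intersected at this z (z outside [0, 20]); the cube at (2, 8.5) is not intersected at this z (z outside [10.5, 28]); the r=7.5 cylinder at (0.5, 4) gives a regular 12-gon of circumradius 7.5 (constant along its height) (perimeter = 2·12·7.500·sin(180°/12) = 46.59 mm); Taking the union: only the r=7.5 cylinder at (0.5, 4) is present, so the union is just that shape — boundary = 46.59 mm. Overall, the cross-section is a single solid region. Total boundary length (outer) = 46.59 mm.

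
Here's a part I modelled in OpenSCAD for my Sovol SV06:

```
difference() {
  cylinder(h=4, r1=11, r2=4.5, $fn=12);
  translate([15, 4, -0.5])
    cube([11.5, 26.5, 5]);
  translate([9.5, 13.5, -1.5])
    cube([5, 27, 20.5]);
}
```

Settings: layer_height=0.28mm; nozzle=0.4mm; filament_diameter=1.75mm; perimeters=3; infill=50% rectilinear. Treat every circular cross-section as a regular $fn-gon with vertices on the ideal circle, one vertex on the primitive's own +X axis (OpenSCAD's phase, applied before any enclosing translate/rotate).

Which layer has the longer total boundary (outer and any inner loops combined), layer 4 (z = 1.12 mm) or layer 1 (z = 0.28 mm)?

Layer 4 (z = 1.12): the cone contributes a regular 12-gon of circumradius 9.180 (interpolated between r1=11 and r2=4.5 at t=0.280) (perimeter = 2·12·9.180·sin(180°/12) = 57.02 mm); the cube at (15, 4) (footprint 11.5×26.5) is included at this height (perimeter 76.00 mm); the 5×27 cube at (9.5, 13.5) contributes its full rectangle (perimeter 64.00 mm); Subtracting the remaining from the first: starting from the cone, the 11.5×26.5 cube at (15, 4) misses the remaining region (no effect); the 5×27 cube at (9.5, 13.5) misses the remaining region (no effect) — boundary = 57.02 mm. So its perimeter = 57.02 mm. Layer 1 (z = 0.28): the cone contributes a regular 12-gon of circumradius 10.545 (interpolated between r1=11 and r2=4.5 at t=0.070) (perimeter = 2·12·10.545·sin(180°/12) = 65.50 mm); the 11.5×26.5 cube at (15, 4) contributes its full rectangle (perimeter 76.00 mm); the 5×27 cube at (9.5, 13.5) contributes its full rectangle (perimeter 64.00 mm); Subtracting the remaining from the first: starting from the cone, the 11.5×26.5 cube at (15, 4) misses the remaining region (no effect); the 5×27 cube at (9.5, 13.5) misses the remaining region (no effect) — boundary = 65.50 mm. So its perimeter = 65.50 mm. Layer 1 is larger (65.50 vs 57.02 mm).

layer 1 (z = 0.28 mm)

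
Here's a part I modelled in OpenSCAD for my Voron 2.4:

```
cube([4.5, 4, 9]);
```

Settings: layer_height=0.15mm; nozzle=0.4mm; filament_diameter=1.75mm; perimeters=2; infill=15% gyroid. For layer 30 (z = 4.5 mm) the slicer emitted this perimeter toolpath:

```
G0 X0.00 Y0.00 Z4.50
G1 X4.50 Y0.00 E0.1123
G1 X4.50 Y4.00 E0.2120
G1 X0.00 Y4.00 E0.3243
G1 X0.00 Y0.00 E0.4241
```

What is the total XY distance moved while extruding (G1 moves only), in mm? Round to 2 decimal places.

Sum the Euclidean lengths of each G1 segment: total = 17.00 mm.

17.00 mm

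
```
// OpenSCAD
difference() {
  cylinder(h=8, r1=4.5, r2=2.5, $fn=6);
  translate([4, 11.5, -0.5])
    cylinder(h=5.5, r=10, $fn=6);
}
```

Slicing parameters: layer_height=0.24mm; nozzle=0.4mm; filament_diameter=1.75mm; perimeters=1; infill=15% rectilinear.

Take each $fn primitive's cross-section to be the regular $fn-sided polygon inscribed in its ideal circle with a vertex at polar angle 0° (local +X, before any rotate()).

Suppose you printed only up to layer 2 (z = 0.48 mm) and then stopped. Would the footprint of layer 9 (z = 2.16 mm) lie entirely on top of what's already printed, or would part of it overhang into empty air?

entirely on top

Compare the two slices. At z = 0.48: the cone contributes a regular 6-gon of circumradius 4.380 (interpolated between r1=4.5 and r2=2.5 at t=0.060) (area = (6/2)·4.380²·sin(360°/6) = 49.84 mm²); the r=10 cylinder at (4, 11.5) contributes a regular 6-gon of circumradius 10 (area = (6/2)·10.000²·sin(360°/6) = 259.81 mm²); Subtracting the remaining from the first: starting from the cone (49.84 mm²), the r=10 cylinder at (4, 11.5) partially overlaps it — only the 3.57 mm² overlap (of its 259.81 mm²) is removed, clipping the outline — area = 46.28 mm². At z = 2.16: the cone (r1=4.5→r2=2.5) has section circumradius 3.960 here — a regular 6-gon (area = (6/2)·3.960²·sin(360°/6) = 40.74 mm²); the cylinder at (4, 11.5): section is a regular 6-gon, circumradius r=10 (area = (6/2)·10.000²·sin(360°/6) = 259.81 mm²); Taking the first minus the rest: starting from the cone (40.74 mm²), the r=10 cylinder at (4, 11.5) partially overlaps it — only the 1.96 mm² overlap (of its 259.81 mm²) is removed, clipping the outline — area = 38.78 mm². Checking containment: the cross-section at z = 2.16 is a subset of the cross-section at z = 0.48.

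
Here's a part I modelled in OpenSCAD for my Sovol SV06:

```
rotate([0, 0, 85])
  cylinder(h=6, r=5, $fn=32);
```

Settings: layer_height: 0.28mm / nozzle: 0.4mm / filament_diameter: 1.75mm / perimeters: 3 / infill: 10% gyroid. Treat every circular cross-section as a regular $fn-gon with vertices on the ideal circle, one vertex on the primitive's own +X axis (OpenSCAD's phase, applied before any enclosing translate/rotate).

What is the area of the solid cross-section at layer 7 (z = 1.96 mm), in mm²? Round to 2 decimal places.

78.04 mm²

At z = 1.96 mm: the r=5 cylinder contributes a regular 32-gon of circumradius 5 (area = (32/2)·5.000²·sin(360°/32) = 78.04 mm²); (whole slice rotated 85° about Z — lengths, areas and connectivity unchanged). Overall, the cross-section is a single solid region. Net area = 78.04 mm².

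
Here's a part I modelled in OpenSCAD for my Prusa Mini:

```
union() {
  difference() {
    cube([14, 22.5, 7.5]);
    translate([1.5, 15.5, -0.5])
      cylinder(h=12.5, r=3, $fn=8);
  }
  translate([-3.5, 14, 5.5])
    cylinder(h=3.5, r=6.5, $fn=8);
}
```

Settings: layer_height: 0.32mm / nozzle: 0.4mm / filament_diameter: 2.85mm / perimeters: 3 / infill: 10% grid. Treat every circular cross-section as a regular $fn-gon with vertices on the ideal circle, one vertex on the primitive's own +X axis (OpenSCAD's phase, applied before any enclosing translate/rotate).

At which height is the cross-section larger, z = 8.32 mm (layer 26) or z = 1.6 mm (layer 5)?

Layer 26 (z = 8.32): the cube does not reach this height (z outside [0, 7.5]); the r=3 cylinder at (1.5, 15.5) gives a regular 8-gon of circumradius 3 (constant along its height) (area = (8/2)·3.000²·sin(360°/8) = 25.46 mm²); Subtracting the remaining from the first: the first operand is absent here, so nothing remains; the r=6.5 cylinder at (-3.5, 14) gives a regular 8-gon of circumradius 6.5 (constant along its height) (area = (8/2)·6.500²·sin(360°/8) = 119.50 mm²); Merging all regions: only the r=6.5 cylinder at (-3.5, 14) is present, so the union is just that shape — area = 119.50 mm². So its area = 119.50 mm². Layer 5 (z = 1.6): the 14×22.5 cube contributes its full rectangle (area 315.00 mm²); the r=3 cylinder at (1.5, 15.5) gives a regular 8-gon of circumradius 3 (constant along its height) (area = (8/2)·3.000²·sin(360°/8) = 25.46 mm²); Subtracting the remaining from the first: starting from the 14×22.5 cube (315.00 mm²), the r=3 cylinder at (1.5, 15.5) partially overlaps it — only the 20.80 mm² overlap (of its 25.46 mm²) is removed, clipping the outline — area = 294.20 mm²; the cylinder at (-3.5, 14) is absent (z outside [5.5, 9]); Combining (union): only that combined region is present, so the union is just that shape — area = 294.20 mm². So its area = 294.20 mm². Layer 5 is larger (294.20 vs 119.50 mm²).

layer 5 (z = 1.6 mm)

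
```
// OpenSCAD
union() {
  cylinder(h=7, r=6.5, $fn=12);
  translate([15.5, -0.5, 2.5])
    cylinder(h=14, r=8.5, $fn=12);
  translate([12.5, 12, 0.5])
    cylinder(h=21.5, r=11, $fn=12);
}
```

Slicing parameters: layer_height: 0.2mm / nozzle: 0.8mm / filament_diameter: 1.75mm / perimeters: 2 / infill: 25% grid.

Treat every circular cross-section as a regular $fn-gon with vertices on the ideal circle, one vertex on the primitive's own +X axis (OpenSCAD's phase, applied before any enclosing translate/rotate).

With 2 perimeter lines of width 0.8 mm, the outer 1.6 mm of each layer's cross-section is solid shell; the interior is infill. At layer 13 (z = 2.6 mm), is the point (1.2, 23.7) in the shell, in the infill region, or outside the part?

outside

At z = 2.6 mm: the r=6.5 cylinder gives a regular 12-gon of circumradius 6.5 (constant along its height); the r=8.5 cylinder at (15.5, -0.5) gives a regular 12-gon of circumradius 8.5 (constant along its height); the cylinder at (12.5, 12): section is a regular 12-gon, circumradius r=11; Taking the union: the regions partially overlap (shared area 59.40 mm²), so overlapping operands fuse into one piece — 2 connected regions. Overall, the cross-section has 2 separate islands. The nearest boundary edge runs (2.97, 17.50)→(7.00, 21.53); distance from the point to it = 5.64 mm. The point is not inside any of the regions above, so it lies outside the cross-section (5.64 mm from the nearest boundary).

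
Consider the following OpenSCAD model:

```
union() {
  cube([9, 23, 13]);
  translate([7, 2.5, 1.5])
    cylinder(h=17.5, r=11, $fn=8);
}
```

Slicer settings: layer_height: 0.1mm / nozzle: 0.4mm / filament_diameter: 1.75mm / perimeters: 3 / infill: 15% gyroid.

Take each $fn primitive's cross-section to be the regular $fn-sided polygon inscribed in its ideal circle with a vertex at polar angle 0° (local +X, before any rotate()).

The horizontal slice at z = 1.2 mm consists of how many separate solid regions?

At z = 1.2 mm: the 9×23 cube contributes its full rectangle; the cylinder at (7, 2.5) is not intersected at this z (z outside [1.5, 19]); Taking the union: only the 9×23 cube is present, so the union is just that shape — 1 connected region. The result has 1 disconnected region.

1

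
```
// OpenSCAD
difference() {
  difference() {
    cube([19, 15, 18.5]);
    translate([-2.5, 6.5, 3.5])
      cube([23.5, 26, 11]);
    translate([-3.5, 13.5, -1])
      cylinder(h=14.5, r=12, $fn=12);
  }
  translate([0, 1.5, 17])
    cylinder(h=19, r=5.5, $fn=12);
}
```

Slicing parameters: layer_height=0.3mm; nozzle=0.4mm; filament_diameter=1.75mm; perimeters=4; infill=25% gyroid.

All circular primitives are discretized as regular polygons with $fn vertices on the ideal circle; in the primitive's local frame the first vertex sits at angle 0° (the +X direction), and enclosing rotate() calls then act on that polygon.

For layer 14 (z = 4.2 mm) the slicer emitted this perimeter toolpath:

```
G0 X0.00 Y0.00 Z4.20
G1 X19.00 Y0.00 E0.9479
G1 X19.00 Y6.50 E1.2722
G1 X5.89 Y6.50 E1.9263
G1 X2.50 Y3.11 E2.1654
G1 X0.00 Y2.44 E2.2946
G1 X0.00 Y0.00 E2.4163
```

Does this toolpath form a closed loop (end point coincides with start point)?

Start point (G0): (0.00, 0.00). End point (last G1): the path returns to the start — closed.

yes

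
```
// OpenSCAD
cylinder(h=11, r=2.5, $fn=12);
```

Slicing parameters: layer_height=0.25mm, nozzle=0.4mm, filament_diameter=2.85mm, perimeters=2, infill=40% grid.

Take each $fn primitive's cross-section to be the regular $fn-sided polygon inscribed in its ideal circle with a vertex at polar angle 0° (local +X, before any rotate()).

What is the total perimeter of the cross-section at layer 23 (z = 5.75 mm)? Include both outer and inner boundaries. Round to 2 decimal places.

15.53 mm

At z = 5.75 mm: the cylinder: section is a regular 12-gon, circumradius r=2.5 (perimeter = 2·12·2.500·sin(180°/12) = 15.53 mm). Overall, the cross-section is a single solid region. Total boundary length (outer) = 15.53 mm.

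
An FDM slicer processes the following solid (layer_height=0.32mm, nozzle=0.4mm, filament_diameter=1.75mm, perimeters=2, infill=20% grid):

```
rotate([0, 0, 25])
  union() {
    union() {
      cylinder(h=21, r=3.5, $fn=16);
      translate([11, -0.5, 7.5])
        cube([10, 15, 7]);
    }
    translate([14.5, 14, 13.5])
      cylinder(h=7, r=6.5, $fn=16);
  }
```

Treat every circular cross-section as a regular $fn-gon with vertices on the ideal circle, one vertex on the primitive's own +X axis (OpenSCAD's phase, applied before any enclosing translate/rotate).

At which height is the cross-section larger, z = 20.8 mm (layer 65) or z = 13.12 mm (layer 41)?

Layer 65 (z = 20.8): the r=3.5 cylinder gives a regular 16-gon of circumradius 3.5 (constant along its height) (area = (16/2)·3.500²·sin(360°/16) = 37.50 mm²); the cube at (11, -0.5) is absent (z outside [7.5, 14.5]); Taking the union: only the r=3.5 cylinder is present, so the union is just that shape — area = 37.50 mm²; the cylinder at (14.5, 14) does not reach this height (z outside [13.5, 20.5]); Merging all regions: only that combined region is present, so the union is just that shape — area = 37.50 mm²; (whole slice rotated 25° about Z — lengths, areas and connectivity unchanged). So its area = 37.50 mm². Layer 41 (z = 13.12): the r=3.5 cylinder gives a regular 16-gon of circumradius 3.5 (constant along its height) (area = (16/2)·3.500²·sin(360°/16) = 37.50 mm²); the 10×15 cube at (11, -0.5) contributes its full rectangle (area 150.00 mm²); Combining (union): the 2 present regions are separate (no shared area or edge), so areas and boundary lengths simply add and each stays a separate island — area = 187.50 mm²; the cylinder at (14.5, 14) is not intersected at this z (z outside [13.5, 20.5]); Merging all regions: only that combined region is present, so the union is just that shape — area = 187.50 mm²; (whole slice rotated 25° about Z — lengths, areas and connectivity unchanged). So its area = 187.50 mm². Layer 41 is larger (187.50 vs 37.50 mm²).

layer 41 (z = 13.12 mm)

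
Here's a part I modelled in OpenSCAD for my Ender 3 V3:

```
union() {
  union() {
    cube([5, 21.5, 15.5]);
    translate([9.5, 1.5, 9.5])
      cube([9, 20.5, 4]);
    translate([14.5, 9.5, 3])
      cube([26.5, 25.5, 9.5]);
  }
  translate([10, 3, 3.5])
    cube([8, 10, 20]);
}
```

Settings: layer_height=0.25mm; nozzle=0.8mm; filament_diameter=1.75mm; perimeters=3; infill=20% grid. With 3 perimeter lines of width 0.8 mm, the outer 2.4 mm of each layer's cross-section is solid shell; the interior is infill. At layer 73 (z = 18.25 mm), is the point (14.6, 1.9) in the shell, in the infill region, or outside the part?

At z = 18.25 mm: the cube is not intersected at this z (z outside [0, 15.5]); the cube at (9.5, 1.5) is absent (z outside [9.5, 13.5]); the cube at (14.5, 9.5) is not intersected at this z (z outside [3, 12.5]); Taking the union: nothing is present at this height; the cube at (10, 3) (footprint 8×10) is included at this height; Taking the union: only the 8×10 cube at (10, 3) is present, so the union is just that shape — 1 connected region. Overall, the cross-section is a single solid region. The nearest boundary edge runs (10.00, 3.00)→(18.00, 3.00); distance from the point to it = 1.10 mm. The point is not inside any of the regions above, so it lies outside the cross-section (1.10 mm from the nearest boundary).

outside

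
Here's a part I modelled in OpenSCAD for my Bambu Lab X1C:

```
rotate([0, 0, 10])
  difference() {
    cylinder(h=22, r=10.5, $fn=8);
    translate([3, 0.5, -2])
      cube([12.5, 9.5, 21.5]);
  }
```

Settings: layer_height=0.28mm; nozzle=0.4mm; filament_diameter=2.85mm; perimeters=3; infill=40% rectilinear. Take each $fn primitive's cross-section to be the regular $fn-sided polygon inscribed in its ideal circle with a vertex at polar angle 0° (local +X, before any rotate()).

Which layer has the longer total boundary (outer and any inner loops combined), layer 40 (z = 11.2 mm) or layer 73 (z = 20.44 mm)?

Layer 40 (z = 11.2): the cylinder: section is a regular 8-gon, circumradius r=10.5 (perimeter = 2·8·10.500·sin(180°/8) = 64.29 mm); the cube at (3, 0.5) (footprint 12.5×9.5) is included at this height (perimeter 44.00 mm); Subtracting the remaining from the first: starting from the r=10.5 cylinder, the 12.5×9.5 cube at (3, 0.5) partially overlaps it — only the 44.62 mm² overlap (of its 118.75 mm²) is removed, clipping the outline — boundary = 68.06 mm; (rotated 10° about Z; rotation is an isometry so areas/perimeters/island counts are preserved). So its perimeter = 68.06 mm. Layer 73 (z = 20.44): the cylinder: section is a regular 8-gon, circumradius r=10.5 (perimeter = 2·8·10.500·sin(180°/8) = 64.29 mm); the cube at (3, 0.5) is not intersected at this z (z outside [-2, 19.5]); Subtracting the remaining from the first: none of the subtracted shapes is present at this height, so the r=10.5 cylinder is unchanged — boundary = 64.29 mm; (whole slice rotated 10° about Z — lengths, areas and connectivity unchanged). So its perimeter = 64.29 mm. Layer 40 is larger (68.06 vs 64.29 mm).

layer 40 (z = 11.2 mm)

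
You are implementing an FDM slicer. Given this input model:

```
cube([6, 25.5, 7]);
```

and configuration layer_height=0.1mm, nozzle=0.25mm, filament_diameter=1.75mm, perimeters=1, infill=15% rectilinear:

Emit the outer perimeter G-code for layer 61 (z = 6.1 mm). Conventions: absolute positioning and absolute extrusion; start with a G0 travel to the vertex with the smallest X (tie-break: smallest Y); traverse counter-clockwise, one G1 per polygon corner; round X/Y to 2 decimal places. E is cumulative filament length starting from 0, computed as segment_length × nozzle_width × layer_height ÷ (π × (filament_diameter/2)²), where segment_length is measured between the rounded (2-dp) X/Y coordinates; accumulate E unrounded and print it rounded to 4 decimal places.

G0 X0.00 Y0.00 Z6.10
G1 X6.00 Y0.00 E0.0624
G1 X6.00 Y25.50 E0.3274
G1 X0.00 Y25.50 E0.3898
G1 X0.00 Y0.00 E0.6548

At z = 6.1 mm: the cube is present — its section is the full 6×25.5 rectangle. The outline is a single polygon with 4 vertices. Extrusion per mm of travel: 0.25 × 0.1 / (π × 0.875²) = 0.010394. Accumulating E over each segment gives final E = 0.6548.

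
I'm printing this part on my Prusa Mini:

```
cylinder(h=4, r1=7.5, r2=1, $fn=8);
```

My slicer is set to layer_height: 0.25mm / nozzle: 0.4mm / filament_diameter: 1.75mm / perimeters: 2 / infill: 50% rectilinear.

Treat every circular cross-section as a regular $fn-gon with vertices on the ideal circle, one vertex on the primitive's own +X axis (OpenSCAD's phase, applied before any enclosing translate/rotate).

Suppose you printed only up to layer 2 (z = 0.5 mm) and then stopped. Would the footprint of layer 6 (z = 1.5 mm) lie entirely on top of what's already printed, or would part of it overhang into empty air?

Compare the two slices. At z = 0.5: the cone contributes a regular 8-gon of circumradius 6.688 (interpolated between r1=7.5 and r2=1 at t=0.125) (area = (8/2)·6.688²·sin(360°/8) = 126.49 mm²). At z = 1.5: the cone: at t=0.375 of its height the radius interpolates to r₁+(r₂−r₁)t = 5.062, giving a regular 8-gon of that circumradius (area = (8/2)·5.062²·sin(360°/8) = 72.49 mm²). Checking containment: the cross-section at z = 1.5 is a subset of the cross-section at z = 0.5.

entirely on top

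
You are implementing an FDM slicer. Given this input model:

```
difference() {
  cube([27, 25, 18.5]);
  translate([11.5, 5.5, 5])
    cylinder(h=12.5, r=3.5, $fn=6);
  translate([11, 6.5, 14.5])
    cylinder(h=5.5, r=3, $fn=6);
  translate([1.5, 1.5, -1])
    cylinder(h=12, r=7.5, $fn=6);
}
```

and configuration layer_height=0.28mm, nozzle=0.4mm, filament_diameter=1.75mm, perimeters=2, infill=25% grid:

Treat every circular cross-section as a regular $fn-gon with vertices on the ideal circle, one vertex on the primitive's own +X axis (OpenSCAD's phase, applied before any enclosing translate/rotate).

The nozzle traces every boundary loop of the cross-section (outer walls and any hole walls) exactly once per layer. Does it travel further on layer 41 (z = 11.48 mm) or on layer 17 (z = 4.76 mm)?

Layer 41 (z = 11.48): the 27×25 cube contributes its full rectangle (perimeter 104.00 mm); the r=3.5 cylinder at (11.5, 5.5) contributes a regular 6-gon of circumradius 3.5 (perimeter = 2·6·3.500·sin(180°/6) = 21.00 mm); the cylinder at (11, 6.5) is absent (z outside [14.5, 20]); the cylinder at (1.5, 1.5) is absent (z outside [-1, 11]); After the difference (first − rest): starting from the 27×25 cube, the r=3.5 cylinder at (11.5, 5.5) lies wholly inside it (removes its full 31.83 mm² and its 21.00 mm outline becomes a hole wall) — boundary (outer + 1 inner loop) = 125.00 mm. So its perimeter = 125.00 mm. Layer 17 (z = 4.76): the 27×25 cube contributes its full rectangle (perimeter 104.00 mm); the cylinder at (11.5, 5.5) does not reach this height (z outside [5, 17.5]); the cylinder at (11, 6.5) is absent (z outside [14.5, 20]); the cylinder at (1.5, 1.5): section is a regular 6-gon, circumradius r=7.5 (perimeter = 2·6·7.500·sin(180°/6) = 45.00 mm); Subtracting the remaining from the first: starting from the 27×25 cube, the r=7.5 cylinder at (1.5, 1.5) partially overlaps it — only the 59.13 mm² overlap (of its 146.14 mm²) is removed, clipping the outline — boundary = 102.35 mm. So its perimeter = 102.35 mm. Layer 41 is larger (125.00 vs 102.35 mm).

layer 41 (z = 11.48 mm)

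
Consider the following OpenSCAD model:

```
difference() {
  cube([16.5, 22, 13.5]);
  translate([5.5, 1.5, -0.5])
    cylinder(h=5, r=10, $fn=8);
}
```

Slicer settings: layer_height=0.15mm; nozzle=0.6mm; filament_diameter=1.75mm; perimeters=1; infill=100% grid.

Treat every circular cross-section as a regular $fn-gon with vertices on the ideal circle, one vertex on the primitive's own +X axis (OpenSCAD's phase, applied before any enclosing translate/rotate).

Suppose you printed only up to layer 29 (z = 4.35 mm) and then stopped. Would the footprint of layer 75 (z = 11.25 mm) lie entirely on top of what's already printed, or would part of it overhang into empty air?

Compare the two slices. At z = 4.35: the 16.5×22 cube contributes its full rectangle (area 363.00 mm²); the r=10 cylinder at (5.5, 1.5) contributes a regular 8-gon of circumradius 10 (area = (8/2)·10.000²·sin(360°/8) = 282.84 mm²); Taking the first minus the rest: starting from the 16.5×22 cube (363.00 mm²), the r=10 cylinder at (5.5, 1.5) partially overlaps it — only the 142.23 mm² overlap (of its 282.84 mm²) is removed, clipping the outline — area = 220.77 mm². At z = 11.25: the cube is present — its section is the full 16.5×22 rectangle (area 363.00 mm²); the cylinder at (5.5, 1.5) is absent (z outside [-0.5, 4.5]); Taking the first minus the rest: none of the subtracted shapes is present at this height, so the 16.5×22 cube is unchanged — area = 363.00 mm². Checking containment: at z = 11.25 the cross-section extends beyond the z = 4.35 cross-section by about 142.23 mm².

part overhangs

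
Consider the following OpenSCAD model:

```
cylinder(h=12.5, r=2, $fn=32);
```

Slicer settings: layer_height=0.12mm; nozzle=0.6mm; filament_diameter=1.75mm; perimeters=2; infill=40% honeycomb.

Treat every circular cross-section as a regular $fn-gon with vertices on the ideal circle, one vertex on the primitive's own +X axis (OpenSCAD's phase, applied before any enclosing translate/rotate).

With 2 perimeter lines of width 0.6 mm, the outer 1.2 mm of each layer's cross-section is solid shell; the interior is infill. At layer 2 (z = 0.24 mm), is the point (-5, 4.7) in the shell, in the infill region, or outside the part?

At z = 0.24 mm: the cylinder: section is a regular 32-gon, circumradius r=2. Overall, the cross-section is a single solid region. The nearest boundary edge runs (-1.11, 1.66)→(-1.41, 1.41); distance from the point to it = 4.86 mm. The point is not inside any of the regions above, so it lies outside the cross-section (4.86 mm from the nearest boundary).

outside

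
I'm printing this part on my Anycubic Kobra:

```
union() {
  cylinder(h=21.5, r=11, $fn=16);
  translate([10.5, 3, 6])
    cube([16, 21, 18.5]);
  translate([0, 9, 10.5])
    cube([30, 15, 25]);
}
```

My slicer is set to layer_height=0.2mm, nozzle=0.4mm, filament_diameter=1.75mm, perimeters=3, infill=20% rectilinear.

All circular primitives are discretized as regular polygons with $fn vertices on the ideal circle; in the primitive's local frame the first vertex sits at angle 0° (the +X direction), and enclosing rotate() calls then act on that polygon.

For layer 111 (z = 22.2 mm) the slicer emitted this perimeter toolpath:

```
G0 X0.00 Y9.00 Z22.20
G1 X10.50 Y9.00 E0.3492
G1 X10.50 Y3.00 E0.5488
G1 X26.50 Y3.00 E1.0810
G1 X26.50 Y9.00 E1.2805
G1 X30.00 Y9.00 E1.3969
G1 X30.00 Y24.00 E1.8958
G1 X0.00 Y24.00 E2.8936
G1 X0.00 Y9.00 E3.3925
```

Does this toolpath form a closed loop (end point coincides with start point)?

yes

Start point (G0): (0.00, 9.00). End point (last G1): the path returns to the start — closed.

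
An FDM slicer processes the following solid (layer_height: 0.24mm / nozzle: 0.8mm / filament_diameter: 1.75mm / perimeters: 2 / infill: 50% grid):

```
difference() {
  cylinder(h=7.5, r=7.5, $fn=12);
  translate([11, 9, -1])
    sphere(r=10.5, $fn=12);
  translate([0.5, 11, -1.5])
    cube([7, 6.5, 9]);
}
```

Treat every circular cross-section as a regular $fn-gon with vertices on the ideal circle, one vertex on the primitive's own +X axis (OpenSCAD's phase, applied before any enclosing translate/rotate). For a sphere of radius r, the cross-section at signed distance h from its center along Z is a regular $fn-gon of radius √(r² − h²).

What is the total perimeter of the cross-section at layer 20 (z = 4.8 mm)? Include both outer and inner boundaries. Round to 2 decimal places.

At z = 4.8 mm: the cylinder: section is a regular 12-gon, circumradius r=7.5 (perimeter = 2·12·7.500·sin(180°/12) = 46.59 mm); the sphere at (11, 9): section is a regular 12-gon, circumradius = √(r²−h²) = √(10.5²−5.8²) = 8.753 (perimeter = 2·12·8.753·sin(180°/12) = 54.37 mm); the 7×6.5 cube at (0.5, 11) contributes its full rectangle (perimeter 27.00 mm); Subtracting the remaining from the first: starting from the r=7.5 cylinder, the r=10.5 sphere at (11, 9) partially overlaps it — only the 8.04 mm² overlap (of its 229.83 mm²) is removed, clipping the outline; the 7×6.5 cube at (0.5, 11) misses the remaining region (no effect) — boundary = 46.49 mm. Overall, the cross-section is a single solid region. Total boundary length (outer) = 46.49 mm.

46.49 mm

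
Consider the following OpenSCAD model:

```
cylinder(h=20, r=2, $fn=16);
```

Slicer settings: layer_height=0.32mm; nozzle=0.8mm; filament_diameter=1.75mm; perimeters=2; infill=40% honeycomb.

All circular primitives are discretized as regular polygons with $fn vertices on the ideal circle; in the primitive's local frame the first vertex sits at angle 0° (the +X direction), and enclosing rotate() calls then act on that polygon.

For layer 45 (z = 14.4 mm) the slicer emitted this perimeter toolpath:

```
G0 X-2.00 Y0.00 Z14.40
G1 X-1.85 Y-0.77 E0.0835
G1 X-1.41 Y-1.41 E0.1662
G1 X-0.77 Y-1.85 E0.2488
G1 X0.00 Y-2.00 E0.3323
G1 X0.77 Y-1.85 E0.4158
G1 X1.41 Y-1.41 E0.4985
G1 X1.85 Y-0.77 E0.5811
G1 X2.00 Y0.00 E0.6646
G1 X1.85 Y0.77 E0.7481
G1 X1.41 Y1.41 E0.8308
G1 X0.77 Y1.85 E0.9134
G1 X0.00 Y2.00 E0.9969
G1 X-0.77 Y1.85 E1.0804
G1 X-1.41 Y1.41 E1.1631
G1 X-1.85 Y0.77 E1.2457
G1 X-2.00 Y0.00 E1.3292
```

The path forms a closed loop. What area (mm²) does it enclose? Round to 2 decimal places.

Apply the shoelace formula to the sequence of (X, Y) vertices; enclosed area = 12.25 mm².

12.25 mm²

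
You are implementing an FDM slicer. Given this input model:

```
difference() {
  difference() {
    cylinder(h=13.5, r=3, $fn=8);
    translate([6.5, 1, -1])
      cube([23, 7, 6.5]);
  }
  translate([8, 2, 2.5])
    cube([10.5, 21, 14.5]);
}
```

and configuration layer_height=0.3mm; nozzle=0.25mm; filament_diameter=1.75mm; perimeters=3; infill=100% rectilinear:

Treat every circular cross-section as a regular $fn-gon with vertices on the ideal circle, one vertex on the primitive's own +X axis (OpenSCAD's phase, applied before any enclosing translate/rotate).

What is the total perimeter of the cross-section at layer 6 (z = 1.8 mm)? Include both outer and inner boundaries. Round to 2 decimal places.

At z = 1.8 mm: the r=3 cylinder contributes a regular 8-gon of circumradius 3 (perimeter = 2·8·3.000·sin(180°/8) = 18.37 mm); the cube at (6.5, 1) is present — its section is the full 23×7 rectangle (perimeter 60.00 mm); Taking the first minus the rest: starting from the r=3 cylinder, the 23×7 cube at (6.5, 1) misses the remaining region (no effect) — boundary = 18.37 mm; the cube at (8, 2) is absent (z outside [2.5, 17]); After the difference (first − rest): none of the subtracted shapes is present at this height, so the result so far is unchanged — boundary = 18.37 mm. Overall, the cross-section is a single solid region. Total boundary length (outer) = 18.37 mm.

18.37 mm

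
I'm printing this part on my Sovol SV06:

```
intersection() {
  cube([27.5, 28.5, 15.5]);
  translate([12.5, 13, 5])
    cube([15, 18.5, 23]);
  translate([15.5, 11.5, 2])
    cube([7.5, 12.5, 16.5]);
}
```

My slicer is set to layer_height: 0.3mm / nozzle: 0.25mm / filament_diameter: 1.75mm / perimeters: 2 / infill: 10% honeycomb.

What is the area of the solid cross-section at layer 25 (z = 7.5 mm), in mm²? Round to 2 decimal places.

82.50 mm²

At z = 7.5 mm: the cube (footprint 27.5×28.5) is included at this height (area 783.75 mm²); the cube at (12.5, 13) (footprint 15×18.5) is included at this height (area 277.50 mm²); the 7.5×12.5 cube at (15.5, 11.5) contributes its full rectangle (area 93.75 mm²); After intersecting: the 15×18.5 cube at (12.5, 13) partially overlaps the 27.5×28.5 cube; clipping to the common part keeps 232.50 mm²; the 7.5×12.5 cube at (15.5, 11.5) partially overlaps the running intersection; clipping to the common part keeps 82.50 mm² — area = 82.50 mm². Overall, the cross-section is a single solid region. Net area = 82.50 mm².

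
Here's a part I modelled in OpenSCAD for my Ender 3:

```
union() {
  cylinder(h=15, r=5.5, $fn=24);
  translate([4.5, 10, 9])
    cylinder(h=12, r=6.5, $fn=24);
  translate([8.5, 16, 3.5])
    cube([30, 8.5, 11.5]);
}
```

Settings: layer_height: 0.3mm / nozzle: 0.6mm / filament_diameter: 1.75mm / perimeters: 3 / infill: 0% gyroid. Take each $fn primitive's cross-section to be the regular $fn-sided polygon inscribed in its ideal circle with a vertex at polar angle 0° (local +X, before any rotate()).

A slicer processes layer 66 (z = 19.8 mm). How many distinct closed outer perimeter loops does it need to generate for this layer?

At z = 19.8 mm: the cylinder is not intersected at this z (z outside [0, 15]); the r=6.5 cylinder at (4.5, 10) contributes a regular 24-gon of circumradius 6.5; the cube at (8.5, 16) is not intersected at this z (z outside [3.5, 15]); Taking the union: only the r=6.5 cylinder at (4.5, 10) is present, so the union is just that shape — 1 connected region. The result has 1 disconnected region.

1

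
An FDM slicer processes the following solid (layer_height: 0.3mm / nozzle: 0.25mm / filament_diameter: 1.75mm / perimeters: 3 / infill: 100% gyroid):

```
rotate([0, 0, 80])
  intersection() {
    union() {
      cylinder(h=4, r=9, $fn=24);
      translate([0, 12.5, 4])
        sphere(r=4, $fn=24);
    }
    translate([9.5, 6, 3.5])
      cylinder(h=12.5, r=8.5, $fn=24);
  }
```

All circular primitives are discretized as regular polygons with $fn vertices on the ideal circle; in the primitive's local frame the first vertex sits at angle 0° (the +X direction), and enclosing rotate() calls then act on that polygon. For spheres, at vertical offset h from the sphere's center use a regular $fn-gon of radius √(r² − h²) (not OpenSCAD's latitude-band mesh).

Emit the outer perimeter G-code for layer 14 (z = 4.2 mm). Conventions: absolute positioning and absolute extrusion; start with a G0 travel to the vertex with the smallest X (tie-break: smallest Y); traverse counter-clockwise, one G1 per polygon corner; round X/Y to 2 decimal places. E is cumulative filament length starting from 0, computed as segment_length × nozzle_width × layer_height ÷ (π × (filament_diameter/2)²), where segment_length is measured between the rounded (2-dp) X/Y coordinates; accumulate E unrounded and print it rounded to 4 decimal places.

At z = 4.2 mm: the cylinder is absent (z outside [0, 4]); the r=4 sphere at (0, 12.5) contributes a regular 24-gon of circumradius √(4²−0.2²) = 3.995; Merging all regions: only the r=4 sphere at (0, 12.5) is present, so the union is just that shape — 1 connected region; the r=8.5 cylinder at (9.5, 6) gives a regular 24-gon of circumradius 8.5 (constant along its height); Taking the intersection: the r=8.5 cylinder at (9.5, 6) partially overlaps the result so far; clipping to the common part keeps 2.65 mm² — 1 connected region; (whole slice rotated 80° about Z — lengths, areas and connectivity unchanged). The outline is a single polygon with 8 vertices. Extrusion per mm of travel: 0.25 × 0.3 / (π × 0.875²) = 0.031181. Accumulating E over each segment gives final E = 0.2766.

G0 X-11.51 Y6.07 Z4.20
G1 X-11.22 Y5.52 E0.0194
G1 X-9.72 Y3.89 E0.0885
G1 X-8.45 Y3.08 E0.1354
G1 X-8.56 Y3.54 E0.1502
G1 X-9.04 Y4.46 E0.1825
G1 X-9.74 Y5.23 E0.2150
G1 X-10.62 Y5.79 E0.2475
G1 X-11.51 Y6.07 E0.2766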